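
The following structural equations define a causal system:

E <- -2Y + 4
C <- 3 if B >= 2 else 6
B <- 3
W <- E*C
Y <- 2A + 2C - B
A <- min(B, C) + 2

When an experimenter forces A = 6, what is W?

-78

The intervention breaks the incoming arrows to A: A <- min(B, C) + 2 no longer applies, and A = 6.
C = 3 if B >= 2 else 6  [with B=3]  = 3
Y = 2A + 2C - B  [with A=6, C=3, B=3]  = 15
E = -2Y + 4  [with Y=15]  = -26
W = E*C  [with E=-26, C=3]  = -78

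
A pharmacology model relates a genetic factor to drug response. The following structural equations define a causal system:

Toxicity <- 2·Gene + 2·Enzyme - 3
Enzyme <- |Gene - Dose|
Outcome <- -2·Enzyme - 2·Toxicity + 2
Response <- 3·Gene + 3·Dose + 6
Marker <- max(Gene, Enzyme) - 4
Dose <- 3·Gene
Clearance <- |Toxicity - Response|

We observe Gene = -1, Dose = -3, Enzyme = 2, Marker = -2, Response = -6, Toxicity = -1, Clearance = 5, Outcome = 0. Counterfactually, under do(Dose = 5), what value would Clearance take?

11

Under do(Dose=5), the mechanism Dose <- 3·Gene is discarded; Dose is fixed at 5.
Enzyme = |Gene - Dose|  [with Gene=-1, Dose=5]  = 6
Response = 3·Gene + 3·Dose + 6  [with Gene=-1, Dose=5]  = 18
Toxicity = 2·Gene + 2·Enzyme - 3  [with Gene=-1, Enzyme=6]  = 7
Clearance = |Toxicity - Response|  [with Toxicity=7, Response=18]  = 11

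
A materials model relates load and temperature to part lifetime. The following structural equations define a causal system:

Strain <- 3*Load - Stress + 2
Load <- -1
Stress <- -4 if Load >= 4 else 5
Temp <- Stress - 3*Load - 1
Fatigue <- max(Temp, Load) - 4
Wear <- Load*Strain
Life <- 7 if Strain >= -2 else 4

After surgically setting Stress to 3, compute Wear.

4

do(Stress=3) replaces the equation Stress <- -4 if Load >= 4 else 5 with the constant Stress = 3.
Strain = 3*Load - Stress + 2  [with Load=-1, Stress=3]  = -4
Wear = Load*Strain  [with Load=-1, Strain=-4]  = 4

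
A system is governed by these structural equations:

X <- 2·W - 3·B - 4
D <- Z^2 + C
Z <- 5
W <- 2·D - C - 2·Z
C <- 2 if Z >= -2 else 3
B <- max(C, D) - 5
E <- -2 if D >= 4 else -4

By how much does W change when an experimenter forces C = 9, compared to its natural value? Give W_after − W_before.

Under do(C=9), the mechanism C <- 2 if Z >= -2 else 3 is discarded; C is fixed at 9.
D = Z^2 + C  [with Z=5, C=9]  = 34
W = 2·D - C - 2·Z  [with D=34, C=9, Z=5]  = 49
Without intervention: C = 2 if Z >= -2 else 3  [with Z=5]  = 2; D = Z^2 + C  [with Z=5, C=2]  = 27; W = 2·D - C - 2·Z  [with D=27, C=2, Z=5]  = 42.
Change = 49 − 42 = 7.

7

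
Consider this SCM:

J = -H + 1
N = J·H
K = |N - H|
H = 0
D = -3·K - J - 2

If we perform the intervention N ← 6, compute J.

1

Under do(N=6), the mechanism N = J·H is discarded; N is fixed at 6.
Since J is not a descendant of the intervened variable, it is unaffected.
J = -H + 1  [with H=0]  = 1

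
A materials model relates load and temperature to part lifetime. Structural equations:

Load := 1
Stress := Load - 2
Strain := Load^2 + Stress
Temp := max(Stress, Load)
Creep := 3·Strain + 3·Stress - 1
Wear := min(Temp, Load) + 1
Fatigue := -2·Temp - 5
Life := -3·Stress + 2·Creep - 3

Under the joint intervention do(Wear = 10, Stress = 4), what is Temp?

4

Under do(Wear = 10, Stress = 4), each intervened variable's structural equation is replaced by its fixed value.
Temp = max(Stress, Load)  [with Stress=4, Load=1]  = 4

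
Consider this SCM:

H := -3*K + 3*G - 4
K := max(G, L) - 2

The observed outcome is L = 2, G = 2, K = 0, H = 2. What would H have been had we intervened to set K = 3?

The intervention breaks the incoming arrows to K: K := max(G, L) - 2 no longer applies, and K = 3.
H = -3*K + 3*G - 4  [with K=3, G=2]  = -7

-7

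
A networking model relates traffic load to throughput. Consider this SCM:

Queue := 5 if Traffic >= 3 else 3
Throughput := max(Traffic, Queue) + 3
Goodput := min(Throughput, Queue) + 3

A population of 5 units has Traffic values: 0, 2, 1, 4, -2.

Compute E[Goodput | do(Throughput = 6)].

6.4

do(Throughput=6) breaks Throughput's dependence on Traffic. With Throughput=6 fixed, Goodput across the units is 6, 6, 6, 8, 6, mean 6.4.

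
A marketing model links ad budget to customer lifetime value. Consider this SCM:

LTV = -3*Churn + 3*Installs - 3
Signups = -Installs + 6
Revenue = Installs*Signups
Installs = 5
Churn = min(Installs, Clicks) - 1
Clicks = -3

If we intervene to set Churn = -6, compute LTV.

30

Under do(Churn=-6), the mechanism Churn = min(Installs, Clicks) - 1 is discarded; Churn is fixed at -6.
LTV = -3*Churn + 3*Installs - 3  [with Churn=-6, Installs=5]  = 30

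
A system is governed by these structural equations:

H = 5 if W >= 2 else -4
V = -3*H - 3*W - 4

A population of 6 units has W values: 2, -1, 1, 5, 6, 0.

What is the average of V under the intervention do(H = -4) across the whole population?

1.5

Under do(H=-4), H's equation is replaced by H=-4 for every unit. Per-unit V: 2, 11, 5, -7, -10, 8. Mean = 1.5.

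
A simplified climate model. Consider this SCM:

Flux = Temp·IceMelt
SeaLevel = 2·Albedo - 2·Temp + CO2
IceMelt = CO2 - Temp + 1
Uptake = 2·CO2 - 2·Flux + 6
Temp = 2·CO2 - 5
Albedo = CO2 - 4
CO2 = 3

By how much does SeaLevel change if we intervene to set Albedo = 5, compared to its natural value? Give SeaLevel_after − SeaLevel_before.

Intervening sets Albedo = 5 and removes its equation (Albedo = CO2 - 4).
Temp = 2·CO2 - 5  [with CO2=3]  = 1
SeaLevel = 2·Albedo - 2·Temp + CO2  [with Albedo=5, Temp=1, CO2=3]  = 11
Without intervention: Temp = 2·CO2 - 5  [with CO2=3]  = 1; Albedo = CO2 - 4  [with CO2=3]  = -1; SeaLevel = 2·Albedo - 2·Temp + CO2  [with Albedo=-1, Temp=1, CO2=3]  = -1.
Change = 11 − (-1) = 12.

12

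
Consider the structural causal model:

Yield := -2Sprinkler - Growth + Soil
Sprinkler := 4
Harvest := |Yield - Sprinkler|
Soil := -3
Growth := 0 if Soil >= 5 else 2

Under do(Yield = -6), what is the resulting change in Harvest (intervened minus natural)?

Intervening sets Yield = -6 and removes its equation (Yield := -2Sprinkler - Growth + Soil).
Harvest = |Yield - Sprinkler|  [with Yield=-6, Sprinkler=4]  = 10
Without intervention: Growth = 0 if Soil >= 5 else 2  [with Soil=-3]  = 2; Yield = -2Sprinkler - Growth + Soil  [with Sprinkler=4, Growth=2, Soil=-3]  = -13; Harvest = |Yield - Sprinkler|  [with Yield=-13, Sprinkler=4]  = 17.
Change = 10 − 17 = -7.

-7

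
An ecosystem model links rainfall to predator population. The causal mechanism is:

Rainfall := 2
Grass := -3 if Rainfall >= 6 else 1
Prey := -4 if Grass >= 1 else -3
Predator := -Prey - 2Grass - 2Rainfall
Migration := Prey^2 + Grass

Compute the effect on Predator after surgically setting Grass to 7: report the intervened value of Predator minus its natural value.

-12

Under do(Grass=7), the mechanism Grass := -3 if Rainfall >= 6 else 1 is discarded; Grass is fixed at 7.
Prey = -4 if Grass >= 1 else -3  [with Grass=7]  = -4
Predator = -Prey - 2Grass - 2Rainfall  [with Prey=-4, Grass=7, Rainfall=2]  = -14
Without intervention: Grass = -3 if Rainfall >= 6 else 1  [with Rainfall=2]  = 1; Prey = -4 if Grass >= 1 else -3  [with Grass=1]  = -4; Predator = -Prey - 2Grass - 2Rainfall  [with Prey=-4, Grass=1, Rainfall=2]  = -2.
Change = -14 − (-2) = -12.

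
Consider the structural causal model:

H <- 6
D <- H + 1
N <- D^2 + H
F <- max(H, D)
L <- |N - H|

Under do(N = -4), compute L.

10

do(N=-4) replaces the equation N <- D^2 + H with the constant N = -4.
L = |N - H|  [with N=-4, H=6]  = 10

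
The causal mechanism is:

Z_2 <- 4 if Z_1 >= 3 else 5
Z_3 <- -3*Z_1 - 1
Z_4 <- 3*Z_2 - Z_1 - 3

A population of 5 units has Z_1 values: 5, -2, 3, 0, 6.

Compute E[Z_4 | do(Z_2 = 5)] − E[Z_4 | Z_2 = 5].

-3.4

The intervention sets Z_2=5 in all 5 units regardless of Z_1. Recomputing Z_4 per unit gives 7, 14, 9, 12, 6; average 9.6.
E[Z_4|Z_2=5] averages over only the 2 units with Z_2=5 (Z_1 = -2, 0): Z_4 = 14, 12, mean 13.
Difference = 9.6 − 13 = -3.4.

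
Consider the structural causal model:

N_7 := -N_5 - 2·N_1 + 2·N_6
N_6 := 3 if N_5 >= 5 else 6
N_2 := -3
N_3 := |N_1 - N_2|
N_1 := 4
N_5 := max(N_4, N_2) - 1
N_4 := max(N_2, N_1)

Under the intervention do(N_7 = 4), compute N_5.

3

The intervention breaks the incoming arrows to N_7: N_7 := -N_5 - 2·N_1 + 2·N_6 no longer applies, and N_7 = 4.
N_5 is not downstream of the intervention, so its value is determined by the original equations.
N_4 = max(N_2, N_1)  [with N_2=-3, N_1=4]  = 4
N_5 = max(N_4, N_2) - 1  [with N_4=4, N_2=-3]  = 3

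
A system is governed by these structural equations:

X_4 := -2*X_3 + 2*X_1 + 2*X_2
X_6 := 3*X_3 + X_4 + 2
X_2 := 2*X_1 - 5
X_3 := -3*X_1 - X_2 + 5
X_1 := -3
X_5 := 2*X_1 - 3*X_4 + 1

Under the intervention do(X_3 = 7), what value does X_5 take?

do(X_3=7) replaces the equation X_3 := -3*X_1 - X_2 + 5 with the constant X_3 = 7.
X_2 = 2*X_1 - 5  [with X_1=-3]  = -11
X_4 = -2*X_3 + 2*X_1 + 2*X_2  [with X_3=7, X_1=-3, X_2=-11]  = -42
X_5 = 2*X_1 - 3*X_4 + 1  [with X_1=-3, X_4=-42]  = 121

121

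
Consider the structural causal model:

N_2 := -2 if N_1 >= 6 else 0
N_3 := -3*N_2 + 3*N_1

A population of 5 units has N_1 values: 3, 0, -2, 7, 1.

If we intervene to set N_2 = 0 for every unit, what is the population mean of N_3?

5.4

Under do(N_2=0), N_2's equation is replaced by N_2=0 for every unit. Per-unit N_3: 9, 0, -6, 21, 3. Mean = 5.4.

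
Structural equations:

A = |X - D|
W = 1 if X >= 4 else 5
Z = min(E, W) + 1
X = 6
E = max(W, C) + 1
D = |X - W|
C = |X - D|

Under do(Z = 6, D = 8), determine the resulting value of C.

2

Under do(Z = 6, D = 8), each intervened variable's structural equation is replaced by its fixed value.
C = |X - D|  [with X=6, D=8]  = 2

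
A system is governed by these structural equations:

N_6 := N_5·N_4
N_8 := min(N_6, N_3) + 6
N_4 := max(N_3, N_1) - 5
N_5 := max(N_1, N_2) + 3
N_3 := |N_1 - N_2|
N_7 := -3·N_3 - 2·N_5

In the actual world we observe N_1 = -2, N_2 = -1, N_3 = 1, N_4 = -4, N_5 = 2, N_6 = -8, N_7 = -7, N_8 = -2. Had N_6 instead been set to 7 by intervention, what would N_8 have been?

7

Intervening sets N_6 = 7 and removes its equation (N_6 := N_5·N_4).
N_3 = |N_1 - N_2|  [with N_1=-2, N_2=-1]  = 1
N_8 = min(N_6, N_3) + 6  [with N_6=7, N_3=1]  = 7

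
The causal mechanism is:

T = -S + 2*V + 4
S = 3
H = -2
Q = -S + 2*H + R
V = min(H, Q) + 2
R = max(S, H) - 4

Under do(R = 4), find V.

do(R=4) replaces the equation R = max(S, H) - 4 with the constant R = 4.
Q = -S + 2*H + R  [with S=3, H=-2, R=4]  = -3
V = min(H, Q) + 2  [with H=-2, Q=-3]  = -1

-1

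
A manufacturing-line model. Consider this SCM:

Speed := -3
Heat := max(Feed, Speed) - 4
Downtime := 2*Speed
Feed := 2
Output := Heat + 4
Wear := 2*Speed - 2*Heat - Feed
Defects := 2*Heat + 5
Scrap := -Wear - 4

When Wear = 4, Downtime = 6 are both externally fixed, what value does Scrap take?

The joint intervention fixes Wear = 4, Downtime = 6, removing each variable's own equation.
Scrap = -Wear - 4  [with Wear=4]  = -8

-8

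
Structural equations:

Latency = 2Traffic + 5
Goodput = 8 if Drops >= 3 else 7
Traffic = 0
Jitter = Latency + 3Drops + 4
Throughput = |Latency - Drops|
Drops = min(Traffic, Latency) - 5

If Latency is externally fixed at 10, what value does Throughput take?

do(Latency=10) replaces the equation Latency = 2Traffic + 5 with the constant Latency = 10.
Drops = min(Traffic, Latency) - 5  [with Traffic=0, Latency=10]  = -5
Throughput = |Latency - Drops|  [with Latency=10, Drops=-5]  = 15

15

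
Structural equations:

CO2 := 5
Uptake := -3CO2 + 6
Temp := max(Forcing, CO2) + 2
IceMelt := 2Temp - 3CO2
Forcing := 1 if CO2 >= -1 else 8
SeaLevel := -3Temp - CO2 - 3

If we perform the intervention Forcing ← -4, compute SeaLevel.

-29

do(Forcing=-4) replaces the equation Forcing := 1 if CO2 >= -1 else 8 with the constant Forcing = -4.
Temp = max(Forcing, CO2) + 2  [with Forcing=-4, CO2=5]  = 7
SeaLevel = -3Temp - CO2 - 3  [with Temp=7, CO2=5]  = -29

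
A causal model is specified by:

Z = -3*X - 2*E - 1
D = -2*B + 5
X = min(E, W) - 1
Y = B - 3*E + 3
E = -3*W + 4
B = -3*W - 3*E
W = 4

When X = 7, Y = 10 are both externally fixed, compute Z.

The joint intervention fixes X = 7, Y = 10, removing each variable's own equation.
E = -3*W + 4  [with W=4]  = -8
Z = -3*X - 2*E - 1  [with X=7, E=-8]  = -6

-6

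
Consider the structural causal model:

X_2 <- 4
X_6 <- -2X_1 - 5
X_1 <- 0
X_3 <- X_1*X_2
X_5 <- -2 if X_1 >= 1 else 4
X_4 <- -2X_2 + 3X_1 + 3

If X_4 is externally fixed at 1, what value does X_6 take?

Under do(X_4=1), the mechanism X_4 <- -2X_2 + 3X_1 + 3 is discarded; X_4 is fixed at 1.
Since X_6 is not a descendant of the intervened variable, it is unaffected.
X_6 = -2X_1 - 5  [with X_1=0]  = -5

-5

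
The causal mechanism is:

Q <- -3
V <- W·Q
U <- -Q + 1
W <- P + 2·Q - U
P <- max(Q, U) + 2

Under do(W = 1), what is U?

The intervention breaks the incoming arrows to W: W <- P + 2·Q - U no longer applies, and W = 1.
Since U is not a descendant of the intervened variable, it is unaffected.
U = -Q + 1  [with Q=-3]  = 4

4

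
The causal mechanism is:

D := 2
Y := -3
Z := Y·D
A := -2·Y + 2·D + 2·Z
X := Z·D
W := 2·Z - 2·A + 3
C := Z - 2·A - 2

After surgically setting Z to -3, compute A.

4

The intervention breaks the incoming arrows to Z: Z := Y·D no longer applies, and Z = -3.
A = -2·Y + 2·D + 2·Z  [with Y=-3, D=2, Z=-3]  = 4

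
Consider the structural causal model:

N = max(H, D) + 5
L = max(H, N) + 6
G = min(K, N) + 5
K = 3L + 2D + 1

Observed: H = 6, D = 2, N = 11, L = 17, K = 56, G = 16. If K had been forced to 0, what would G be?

The intervention breaks the incoming arrows to K: K = 3L + 2D + 1 no longer applies, and K = 0.
N = max(H, D) + 5  [with H=6, D=2]  = 11
G = min(K, N) + 5  [with K=0, N=11]  = 5

5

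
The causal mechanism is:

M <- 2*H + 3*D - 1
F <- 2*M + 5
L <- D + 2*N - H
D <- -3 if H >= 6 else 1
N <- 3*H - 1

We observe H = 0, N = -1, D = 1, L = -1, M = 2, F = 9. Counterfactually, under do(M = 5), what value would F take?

15

The intervention breaks the incoming arrows to M: M <- 2*H + 3*D - 1 no longer applies, and M = 5.
F = 2*M + 5  [with M=5]  = 15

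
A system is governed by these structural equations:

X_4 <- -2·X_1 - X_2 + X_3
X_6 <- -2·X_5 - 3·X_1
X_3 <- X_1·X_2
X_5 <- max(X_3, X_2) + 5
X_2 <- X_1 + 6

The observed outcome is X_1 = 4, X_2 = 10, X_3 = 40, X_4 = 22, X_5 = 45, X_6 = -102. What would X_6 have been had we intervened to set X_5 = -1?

The intervention breaks the incoming arrows to X_5: X_5 <- max(X_3, X_2) + 5 no longer applies, and X_5 = -1.
X_6 = -2·X_5 - 3·X_1  [with X_5=-1, X_1=4]  = -10

-10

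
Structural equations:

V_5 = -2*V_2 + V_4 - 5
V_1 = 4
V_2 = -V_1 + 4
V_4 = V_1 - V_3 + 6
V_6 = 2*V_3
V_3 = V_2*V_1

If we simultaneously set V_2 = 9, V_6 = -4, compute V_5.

-49

Setting V_2 = 9, V_6 = -4 by intervention discards those variables' equations.
V_3 = V_2*V_1  [with V_2=9, V_1=4]  = 36
V_4 = V_1 - V_3 + 6  [with V_1=4, V_3=36]  = -26
V_5 = -2*V_2 + V_4 - 5  [with V_2=9, V_4=-26]  = -49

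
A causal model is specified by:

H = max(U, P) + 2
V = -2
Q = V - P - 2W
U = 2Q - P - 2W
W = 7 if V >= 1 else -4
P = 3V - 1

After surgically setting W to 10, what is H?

-5

The intervention breaks the incoming arrows to W: W = 7 if V >= 1 else -4 no longer applies, and W = 10.
P = 3V - 1  [with V=-2]  = -7
Q = V - P - 2W  [with V=-2, P=-7, W=10]  = -15
U = 2Q - P - 2W  [with Q=-15, P=-7, W=10]  = -43
H = max(U, P) + 2  [with U=-43, P=-7]  = -5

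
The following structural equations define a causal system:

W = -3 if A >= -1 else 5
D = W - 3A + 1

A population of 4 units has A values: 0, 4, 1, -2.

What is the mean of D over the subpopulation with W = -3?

-7

E[D|W=-3] averages over only the 3 units with W=-3 (A = 0, 4, 1): D = -2, -14, -5, mean -7.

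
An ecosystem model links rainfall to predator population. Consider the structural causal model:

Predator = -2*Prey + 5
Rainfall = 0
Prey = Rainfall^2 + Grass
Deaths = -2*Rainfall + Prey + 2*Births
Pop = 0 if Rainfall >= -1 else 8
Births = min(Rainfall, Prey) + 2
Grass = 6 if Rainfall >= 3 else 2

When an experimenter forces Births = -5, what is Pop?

0

Under do(Births=-5), the mechanism Births = min(Rainfall, Prey) + 2 is discarded; Births is fixed at -5.
Since Pop is not a descendant of the intervened variable, it is unaffected.
Pop = 0 if Rainfall >= -1 else 8  [with Rainfall=0]  = 0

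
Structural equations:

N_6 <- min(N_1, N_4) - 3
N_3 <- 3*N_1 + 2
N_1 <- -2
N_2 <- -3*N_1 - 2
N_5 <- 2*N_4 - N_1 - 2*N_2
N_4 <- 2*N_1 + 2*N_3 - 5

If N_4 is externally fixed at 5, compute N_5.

Intervening sets N_4 = 5 and removes its equation (N_4 <- 2*N_1 + 2*N_3 - 5).
N_2 = -3*N_1 - 2  [with N_1=-2]  = 4
N_5 = 2*N_4 - N_1 - 2*N_2  [with N_4=5, N_1=-2, N_2=4]  = 4

4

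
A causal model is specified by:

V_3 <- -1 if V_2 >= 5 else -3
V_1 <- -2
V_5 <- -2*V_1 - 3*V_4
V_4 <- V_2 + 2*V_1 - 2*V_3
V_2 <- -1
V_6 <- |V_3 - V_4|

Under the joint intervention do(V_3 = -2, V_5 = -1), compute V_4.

The joint intervention fixes V_3 = -2, V_5 = -1, removing each variable's own equation.
V_4 = V_2 + 2*V_1 - 2*V_3  [with V_2=-1, V_1=-2, V_3=-2]  = -1

-1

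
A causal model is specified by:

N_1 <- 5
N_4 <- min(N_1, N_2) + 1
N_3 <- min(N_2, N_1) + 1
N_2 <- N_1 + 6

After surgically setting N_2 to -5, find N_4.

-4

Under do(N_2=-5), the mechanism N_2 <- N_1 + 6 is discarded; N_2 is fixed at -5.
N_4 = min(N_1, N_2) + 1  [with N_1=5, N_2=-5]  = -4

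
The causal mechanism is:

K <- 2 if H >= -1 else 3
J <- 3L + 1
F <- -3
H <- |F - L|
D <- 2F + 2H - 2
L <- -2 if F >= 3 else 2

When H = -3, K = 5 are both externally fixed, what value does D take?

-14

Setting H = -3, K = 5 by intervention discards those variables' equations.
D = 2F + 2H - 2  [with F=-3, H=-3]  = -14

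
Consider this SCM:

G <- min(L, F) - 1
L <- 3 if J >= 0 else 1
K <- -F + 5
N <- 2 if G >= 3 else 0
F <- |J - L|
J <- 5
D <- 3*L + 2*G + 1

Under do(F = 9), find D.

14

The intervention breaks the incoming arrows to F: F <- |J - L| no longer applies, and F = 9.
L = 3 if J >= 0 else 1  [with J=5]  = 3
G = min(L, F) - 1  [with L=3, F=9]  = 2
D = 3*L + 2*G + 1  [with L=3, G=2]  = 14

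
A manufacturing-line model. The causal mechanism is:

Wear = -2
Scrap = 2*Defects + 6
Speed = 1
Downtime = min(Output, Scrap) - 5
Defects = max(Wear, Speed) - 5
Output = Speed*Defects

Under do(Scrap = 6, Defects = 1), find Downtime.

The joint intervention fixes Scrap = 6, Defects = 1, removing each variable's own equation.
Output = Speed*Defects  [with Speed=1, Defects=1]  = 1
Downtime = min(Output, Scrap) - 5  [with Output=1, Scrap=6]  = -4

-4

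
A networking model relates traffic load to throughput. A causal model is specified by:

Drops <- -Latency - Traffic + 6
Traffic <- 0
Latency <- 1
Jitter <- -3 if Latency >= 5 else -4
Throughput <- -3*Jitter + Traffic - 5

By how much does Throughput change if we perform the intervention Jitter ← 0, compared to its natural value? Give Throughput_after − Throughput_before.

-12

Intervening sets Jitter = 0 and removes its equation (Jitter <- -3 if Latency >= 5 else -4).
Throughput = -3*Jitter + Traffic - 5  [with Jitter=0, Traffic=0]  = -5
Without intervention: Jitter = -3 if Latency >= 5 else -4  [with Latency=1]  = -4; Throughput = -3*Jitter + Traffic - 5  [with Jitter=-4, Traffic=0]  = 7.
Change = -5 − 7 = -12.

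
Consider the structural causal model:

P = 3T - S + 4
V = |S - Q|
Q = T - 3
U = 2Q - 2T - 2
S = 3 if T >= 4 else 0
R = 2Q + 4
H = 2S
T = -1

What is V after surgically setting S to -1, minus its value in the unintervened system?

Under do(S=-1), the mechanism S = 3 if T >= 4 else 0 is discarded; S is fixed at -1.
Q = T - 3  [with T=-1]  = -4
V = |S - Q|  [with S=-1, Q=-4]  = 3
Without intervention: S = 3 if T >= 4 else 0  [with T=-1]  = 0; Q = T - 3  [with T=-1]  = -4; V = |S - Q|  [with S=0, Q=-4]  = 4.
Change = 3 − 4 = -1.

-1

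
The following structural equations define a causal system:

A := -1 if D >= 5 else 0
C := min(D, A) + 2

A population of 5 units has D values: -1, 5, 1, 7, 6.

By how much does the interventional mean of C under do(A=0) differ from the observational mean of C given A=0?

Under do(A=0), A's equation is replaced by A=0 for every unit. Per-unit C: 1, 2, 2, 2, 2. Mean = 1.8.
Conditioning on A=0 selects the 2 unit(s) with D ∈ {-1, 1}. Their C values: 1, 2. Mean = 1.5.
Difference = 1.8 − 1.5 = 0.3.

0.3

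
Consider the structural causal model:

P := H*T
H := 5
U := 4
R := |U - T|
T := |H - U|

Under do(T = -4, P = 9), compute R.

8

The joint intervention fixes T = -4, P = 9, removing each variable's own equation.
R = |U - T|  [with U=4, T=-4]  = 8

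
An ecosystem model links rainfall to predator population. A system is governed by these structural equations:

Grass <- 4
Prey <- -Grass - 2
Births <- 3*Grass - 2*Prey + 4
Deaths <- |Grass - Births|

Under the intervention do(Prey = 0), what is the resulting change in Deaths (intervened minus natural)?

-12

Under do(Prey=0), the mechanism Prey <- -Grass - 2 is discarded; Prey is fixed at 0.
Births = 3*Grass - 2*Prey + 4  [with Grass=4, Prey=0]  = 16
Deaths = |Grass - Births|  [with Grass=4, Births=16]  = 12
Without intervention: Prey = -Grass - 2  [with Grass=4]  = -6; Births = 3*Grass - 2*Prey + 4  [with Grass=4, Prey=-6]  = 28; Deaths = |Grass - Births|  [with Grass=4, Births=28]  = 24.
Change = 12 − 24 = -12.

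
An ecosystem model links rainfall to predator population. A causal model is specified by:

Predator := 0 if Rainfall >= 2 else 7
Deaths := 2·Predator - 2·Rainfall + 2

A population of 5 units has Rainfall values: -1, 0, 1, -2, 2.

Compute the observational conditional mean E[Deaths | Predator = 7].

E[Deaths|Predator=7] averages over only the 4 units with Predator=7 (Rainfall = -1, 0, 1, -2): Deaths = 18, 16, 14, 20, mean 17.

17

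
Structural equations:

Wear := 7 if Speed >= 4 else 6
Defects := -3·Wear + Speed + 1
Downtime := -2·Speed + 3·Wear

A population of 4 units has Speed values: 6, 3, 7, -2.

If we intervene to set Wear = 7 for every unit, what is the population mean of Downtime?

14

Every unit gets Wear=7 under the intervention. Downtime values become 9, 15, 7, 25; E[Downtime|do(Wear=7)] = 14.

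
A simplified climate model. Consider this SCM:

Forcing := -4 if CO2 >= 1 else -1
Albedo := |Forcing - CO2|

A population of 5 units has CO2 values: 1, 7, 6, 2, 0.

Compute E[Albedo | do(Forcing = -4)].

Every unit gets Forcing=-4 under the intervention. Albedo values become 5, 11, 10, 6, 4; E[Albedo|do(Forcing=-4)] = 7.2.

7.2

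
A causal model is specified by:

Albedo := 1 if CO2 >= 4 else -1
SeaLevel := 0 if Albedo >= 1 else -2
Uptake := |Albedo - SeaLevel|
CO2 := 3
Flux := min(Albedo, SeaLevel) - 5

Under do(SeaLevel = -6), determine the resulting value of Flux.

-11

The intervention breaks the incoming arrows to SeaLevel: SeaLevel := 0 if Albedo >= 1 else -2 no longer applies, and SeaLevel = -6.
Albedo = 1 if CO2 >= 4 else -1  [with CO2=3]  = -1
Flux = min(Albedo, SeaLevel) - 5  [with Albedo=-1, SeaLevel=-6]  = -11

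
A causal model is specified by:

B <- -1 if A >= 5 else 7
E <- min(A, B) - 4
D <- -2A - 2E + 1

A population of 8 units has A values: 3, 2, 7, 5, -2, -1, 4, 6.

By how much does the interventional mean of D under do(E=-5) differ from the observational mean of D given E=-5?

Under do(E=-5), E's equation is replaced by E=-5 for every unit. Per-unit D: 5, 7, -3, 1, 15, 13, 3, -1. Mean = 5.
Conditioning on E=-5 selects the 4 unit(s) with A ∈ {7, 5, -1, 6}. Their D values: -3, 1, 13, -1. Mean = 2.5.
Difference = 5 − 2.5 = 2.5.

2.5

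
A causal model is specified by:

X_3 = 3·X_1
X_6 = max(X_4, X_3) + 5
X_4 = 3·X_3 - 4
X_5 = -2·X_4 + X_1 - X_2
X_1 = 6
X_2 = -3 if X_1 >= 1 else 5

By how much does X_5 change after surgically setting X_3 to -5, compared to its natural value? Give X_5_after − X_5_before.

138

do(X_3=-5) replaces the equation X_3 = 3·X_1 with the constant X_3 = -5.
X_2 = -3 if X_1 >= 1 else 5  [with X_1=6]  = -3
X_4 = 3·X_3 - 4  [with X_3=-5]  = -19
X_5 = -2·X_4 + X_1 - X_2  [with X_4=-19, X_1=6, X_2=-3]  = 47
Without intervention: X_2 = -3 if X_1 >= 1 else 5  [with X_1=6]  = -3; X_3 = 3·X_1  [with X_1=6]  = 18; X_4 = 3·X_3 - 4  [with X_3=18]  = 50; X_5 = -2·X_4 + X_1 - X_2  [with X_4=50, X_1=6, X_2=-3]  = -91.
Change = 47 − (-91) = 138.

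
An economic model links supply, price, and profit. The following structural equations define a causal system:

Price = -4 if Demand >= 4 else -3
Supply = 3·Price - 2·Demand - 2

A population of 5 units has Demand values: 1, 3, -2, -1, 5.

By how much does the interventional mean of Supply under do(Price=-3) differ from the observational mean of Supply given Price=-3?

-1.9

Under do(Price=-3), Price's equation is replaced by Price=-3 for every unit. Per-unit Supply: -13, -17, -7, -9, -21. Mean = -13.4.
Observing Price=-3 restricts to units where Price's equation naturally yields -3: Demand ∈ {1, 3, -2, -1}. In that subpopulation Supply = -13, -17, -7, -9, mean -11.5.
Difference = -13.4 − (-11.5) = -1.9.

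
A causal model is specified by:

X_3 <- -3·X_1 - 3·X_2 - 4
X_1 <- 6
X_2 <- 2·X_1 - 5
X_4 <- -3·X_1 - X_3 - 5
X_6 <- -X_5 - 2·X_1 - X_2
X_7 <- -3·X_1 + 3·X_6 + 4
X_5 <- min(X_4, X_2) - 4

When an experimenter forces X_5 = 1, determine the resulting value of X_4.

The intervention breaks the incoming arrows to X_5: X_5 <- min(X_4, X_2) - 4 no longer applies, and X_5 = 1.
Since X_4 is not a descendant of the intervened variable, it is unaffected.
X_2 = 2·X_1 - 5  [with X_1=6]  = 7
X_3 = -3·X_1 - 3·X_2 - 4  [with X_1=6, X_2=7]  = -43
X_4 = -3·X_1 - X_3 - 5  [with X_1=6, X_3=-43]  = 20

20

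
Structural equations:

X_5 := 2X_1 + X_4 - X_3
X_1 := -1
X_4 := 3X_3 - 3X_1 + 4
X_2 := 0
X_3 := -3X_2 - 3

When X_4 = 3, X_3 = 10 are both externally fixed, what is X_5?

The joint intervention fixes X_4 = 3, X_3 = 10, removing each variable's own equation.
X_5 = 2X_1 + X_4 - X_3  [with X_1=-1, X_4=3, X_3=10]  = -9

-9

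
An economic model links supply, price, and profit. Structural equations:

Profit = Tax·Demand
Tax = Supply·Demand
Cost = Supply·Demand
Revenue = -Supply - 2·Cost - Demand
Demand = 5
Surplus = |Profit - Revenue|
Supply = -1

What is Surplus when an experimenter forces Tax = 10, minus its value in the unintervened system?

13

Under do(Tax=10), the mechanism Tax = Supply·Demand is discarded; Tax is fixed at 10.
Cost = Supply·Demand  [with Supply=-1, Demand=5]  = -5
Revenue = -Supply - 2·Cost - Demand  [with Supply=-1, Cost=-5, Demand=5]  = 6
Profit = Tax·Demand  [with Tax=10, Demand=5]  = 50
Surplus = |Profit - Revenue|  [with Profit=50, Revenue=6]  = 44
Without intervention: Cost = Supply·Demand  [with Supply=-1, Demand=5]  = -5; Revenue = -Supply - 2·Cost - Demand  [with Supply=-1, Cost=-5, Demand=5]  = 6; Tax = Supply·Demand  [with Supply=-1, Demand=5]  = -5; Profit = Tax·Demand  [with Tax=-5, Demand=5]  = -25; Surplus = |Profit - Revenue|  [with Profit=-25, Revenue=6]  = 31.
Change = 44 − 31 = 13.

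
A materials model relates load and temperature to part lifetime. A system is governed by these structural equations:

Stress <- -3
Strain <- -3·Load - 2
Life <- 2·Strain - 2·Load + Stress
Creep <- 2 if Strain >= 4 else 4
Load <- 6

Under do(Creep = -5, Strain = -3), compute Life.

The joint intervention fixes Creep = -5, Strain = -3, removing each variable's own equation.
Life = 2·Strain - 2·Load + Stress  [with Strain=-3, Load=6, Stress=-3]  = -21

-21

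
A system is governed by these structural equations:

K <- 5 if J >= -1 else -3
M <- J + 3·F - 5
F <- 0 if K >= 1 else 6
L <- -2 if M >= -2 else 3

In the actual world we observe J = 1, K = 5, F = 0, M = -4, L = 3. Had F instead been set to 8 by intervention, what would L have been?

-2

do(F=8) replaces the equation F <- 0 if K >= 1 else 6 with the constant F = 8.
M = J + 3·F - 5  [with J=1, F=8]  = 20
L = -2 if M >= -2 else 3  [with M=20]  = -2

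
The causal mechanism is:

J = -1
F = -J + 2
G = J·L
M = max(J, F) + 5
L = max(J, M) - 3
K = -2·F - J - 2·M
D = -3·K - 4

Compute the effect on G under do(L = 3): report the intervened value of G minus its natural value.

Intervening sets L = 3 and removes its equation (L = max(J, M) - 3).
G = J·L  [with J=-1, L=3]  = -3
Without intervention: F = -J + 2  [with J=-1]  = 3; M = max(J, F) + 5  [with J=-1, F=3]  = 8; L = max(J, M) - 3  [with J=-1, M=8]  = 5; G = J·L  [with J=-1, L=5]  = -5.
Change = -3 − (-5) = 2.

2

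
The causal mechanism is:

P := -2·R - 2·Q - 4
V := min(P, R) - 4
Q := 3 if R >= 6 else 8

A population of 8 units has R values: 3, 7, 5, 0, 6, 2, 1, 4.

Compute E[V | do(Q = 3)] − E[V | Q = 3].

Under do(Q=3), Q's equation is replaced by Q=3 for every unit. Per-unit V: -20, -28, -24, -14, -26, -18, -16, -22. Mean = -21.
Conditioning on Q=3 selects the 2 unit(s) with R ∈ {7, 6}. Their V values: -28, -26. Mean = -27.
Difference = -21 − (-27) = 6.

6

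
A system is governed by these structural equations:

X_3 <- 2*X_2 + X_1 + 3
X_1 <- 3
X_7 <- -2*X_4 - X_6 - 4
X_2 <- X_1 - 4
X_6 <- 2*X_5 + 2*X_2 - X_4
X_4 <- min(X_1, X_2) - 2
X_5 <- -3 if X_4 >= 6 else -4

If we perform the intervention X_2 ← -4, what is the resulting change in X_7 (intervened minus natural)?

9

Under do(X_2=-4), the mechanism X_2 <- X_1 - 4 is discarded; X_2 is fixed at -4.
X_4 = min(X_1, X_2) - 2  [with X_1=3, X_2=-4]  = -6
X_5 = -3 if X_4 >= 6 else -4  [with X_4=-6]  = -4
X_6 = 2*X_5 + 2*X_2 - X_4  [with X_5=-4, X_2=-4, X_4=-6]  = -10
X_7 = -2*X_4 - X_6 - 4  [with X_4=-6, X_6=-10]  = 18
Without intervention: X_2 = X_1 - 4  [with X_1=3]  = -1; X_4 = min(X_1, X_2) - 2  [with X_1=3, X_2=-1]  = -3; X_5 = -3 if X_4 >= 6 else -4  [with X_4=-3]  = -4; X_6 = 2*X_5 + 2*X_2 - X_4  [with X_5=-4, X_2=-1, X_4=-3]  = -7; X_7 = -2*X_4 - X_6 - 4  [with X_4=-3, X_6=-7]  = 9.
Change = 18 − 9 = 9.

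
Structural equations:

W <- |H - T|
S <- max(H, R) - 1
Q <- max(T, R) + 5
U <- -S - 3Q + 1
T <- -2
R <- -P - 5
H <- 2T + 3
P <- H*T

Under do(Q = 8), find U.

Intervening sets Q = 8 and removes its equation (Q <- max(T, R) + 5).
H = 2T + 3  [with T=-2]  = -1
P = H*T  [with H=-1, T=-2]  = 2
R = -P - 5  [with P=2]  = -7
S = max(H, R) - 1  [with H=-1, R=-7]  = -2
U = -S - 3Q + 1  [with S=-2, Q=8]  = -21

-21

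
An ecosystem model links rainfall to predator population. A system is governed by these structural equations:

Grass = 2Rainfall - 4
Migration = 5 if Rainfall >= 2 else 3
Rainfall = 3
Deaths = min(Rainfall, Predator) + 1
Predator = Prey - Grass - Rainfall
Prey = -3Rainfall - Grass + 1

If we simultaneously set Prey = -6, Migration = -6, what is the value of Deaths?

-10

The joint intervention fixes Prey = -6, Migration = -6, removing each variable's own equation.
Grass = 2Rainfall - 4  [with Rainfall=3]  = 2
Predator = Prey - Grass - Rainfall  [with Prey=-6, Grass=2, Rainfall=3]  = -11
Deaths = min(Rainfall, Predator) + 1  [with Rainfall=3, Predator=-11]  = -10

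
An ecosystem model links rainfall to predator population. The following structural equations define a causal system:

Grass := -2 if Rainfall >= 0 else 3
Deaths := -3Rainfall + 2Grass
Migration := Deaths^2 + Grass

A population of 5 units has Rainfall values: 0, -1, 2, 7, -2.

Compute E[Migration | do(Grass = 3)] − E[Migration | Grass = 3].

The intervention sets Grass=3 in all 5 units regardless of Rainfall. Recomputing Migration per unit gives 39, 84, 3, 228, 147; average 100.2.
Observing Grass=3 restricts to units where Grass's equation naturally yields 3: Rainfall ∈ {-1, -2}. In that subpopulation Migration = 84, 147, mean 115.5.
Difference = 100.2 − 115.5 = -15.3.

-15.3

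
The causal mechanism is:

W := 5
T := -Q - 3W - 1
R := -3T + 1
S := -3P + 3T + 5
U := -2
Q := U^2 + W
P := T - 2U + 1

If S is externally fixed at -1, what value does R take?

76

Intervening sets S = -1 and removes its equation (S := -3P + 3T + 5).
No directed path runs from S to R, so R keeps its natural value.
Q = U^2 + W  [with U=-2, W=5]  = 9
T = -Q - 3W - 1  [with Q=9, W=5]  = -25
R = -3T + 1  [with T=-25]  = 76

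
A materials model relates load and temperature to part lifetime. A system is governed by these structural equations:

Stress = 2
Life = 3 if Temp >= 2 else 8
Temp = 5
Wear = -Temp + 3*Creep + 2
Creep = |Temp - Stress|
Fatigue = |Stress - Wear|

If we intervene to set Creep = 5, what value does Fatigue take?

10

do(Creep=5) replaces the equation Creep = |Temp - Stress| with the constant Creep = 5.
Wear = -Temp + 3*Creep + 2  [with Temp=5, Creep=5]  = 12
Fatigue = |Stress - Wear|  [with Stress=2, Wear=12]  = 10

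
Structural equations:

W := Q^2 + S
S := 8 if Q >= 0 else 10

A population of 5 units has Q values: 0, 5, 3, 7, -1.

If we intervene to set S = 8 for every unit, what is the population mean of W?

Under do(S=8), S's equation is replaced by S=8 for every unit. Per-unit W: 8, 33, 17, 57, 9. Mean = 24.8.

24.8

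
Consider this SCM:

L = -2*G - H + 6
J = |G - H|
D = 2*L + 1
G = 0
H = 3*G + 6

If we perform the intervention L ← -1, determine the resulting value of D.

-1

do(L=-1) replaces the equation L = -2*G - H + 6 with the constant L = -1.
D = 2*L + 1  [with L=-1]  = -1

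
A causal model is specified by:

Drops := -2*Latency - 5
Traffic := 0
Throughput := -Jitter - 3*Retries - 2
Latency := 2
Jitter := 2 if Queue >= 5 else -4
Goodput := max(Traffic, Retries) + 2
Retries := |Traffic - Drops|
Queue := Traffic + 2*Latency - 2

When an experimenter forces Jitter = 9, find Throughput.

Intervening sets Jitter = 9 and removes its equation (Jitter := 2 if Queue >= 5 else -4).
Drops = -2*Latency - 5  [with Latency=2]  = -9
Retries = |Traffic - Drops|  [with Traffic=0, Drops=-9]  = 9
Throughput = -Jitter - 3*Retries - 2  [with Jitter=9, Retries=9]  = -38

-38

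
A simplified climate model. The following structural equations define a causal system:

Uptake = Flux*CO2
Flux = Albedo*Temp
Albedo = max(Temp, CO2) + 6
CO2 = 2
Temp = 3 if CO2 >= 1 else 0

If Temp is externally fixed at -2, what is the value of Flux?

Under do(Temp=-2), the mechanism Temp = 3 if CO2 >= 1 else 0 is discarded; Temp is fixed at -2.
Albedo = max(Temp, CO2) + 6  [with Temp=-2, CO2=2]  = 8
Flux = Albedo*Temp  [with Albedo=8, Temp=-2]  = -16

-16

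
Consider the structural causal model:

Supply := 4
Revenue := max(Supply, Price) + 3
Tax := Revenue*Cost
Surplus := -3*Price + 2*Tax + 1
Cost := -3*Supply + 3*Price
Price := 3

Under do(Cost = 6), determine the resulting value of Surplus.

76

The intervention breaks the incoming arrows to Cost: Cost := -3*Supply + 3*Price no longer applies, and Cost = 6.
Revenue = max(Supply, Price) + 3  [with Supply=4, Price=3]  = 7
Tax = Revenue*Cost  [with Revenue=7, Cost=6]  = 42
Surplus = -3*Price + 2*Tax + 1  [with Price=3, Tax=42]  = 76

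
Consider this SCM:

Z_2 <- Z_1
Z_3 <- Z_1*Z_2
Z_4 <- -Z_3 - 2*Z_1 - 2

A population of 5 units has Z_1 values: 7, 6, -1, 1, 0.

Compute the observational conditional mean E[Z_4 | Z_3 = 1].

-3

Conditioning on Z_3=1 selects the 2 unit(s) with Z_1 ∈ {-1, 1}. Their Z_4 values: -1, -5. Mean = -3.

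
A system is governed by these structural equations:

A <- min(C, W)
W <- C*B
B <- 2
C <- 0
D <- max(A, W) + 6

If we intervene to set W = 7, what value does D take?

do(W=7) replaces the equation W <- C*B with the constant W = 7.
A = min(C, W)  [with C=0, W=7]  = 0
D = max(A, W) + 6  [with A=0, W=7]  = 13

13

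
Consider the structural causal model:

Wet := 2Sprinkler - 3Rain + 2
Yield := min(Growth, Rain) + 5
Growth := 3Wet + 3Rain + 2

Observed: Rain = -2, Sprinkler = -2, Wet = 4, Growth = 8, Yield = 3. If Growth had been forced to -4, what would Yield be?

Intervening sets Growth = -4 and removes its equation (Growth := 3Wet + 3Rain + 2).
Yield = min(Growth, Rain) + 5  [with Growth=-4, Rain=-2]  = 1

1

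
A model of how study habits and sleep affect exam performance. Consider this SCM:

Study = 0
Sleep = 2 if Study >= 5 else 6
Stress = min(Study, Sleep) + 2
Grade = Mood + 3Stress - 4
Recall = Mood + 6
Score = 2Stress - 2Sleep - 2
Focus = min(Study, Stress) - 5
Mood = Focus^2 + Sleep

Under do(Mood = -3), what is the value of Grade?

Intervening sets Mood = -3 and removes its equation (Mood = Focus^2 + Sleep).
Sleep = 2 if Study >= 5 else 6  [with Study=0]  = 6
Stress = min(Study, Sleep) + 2  [with Study=0, Sleep=6]  = 2
Grade = Mood + 3Stress - 4  [with Mood=-3, Stress=2]  = -1

-1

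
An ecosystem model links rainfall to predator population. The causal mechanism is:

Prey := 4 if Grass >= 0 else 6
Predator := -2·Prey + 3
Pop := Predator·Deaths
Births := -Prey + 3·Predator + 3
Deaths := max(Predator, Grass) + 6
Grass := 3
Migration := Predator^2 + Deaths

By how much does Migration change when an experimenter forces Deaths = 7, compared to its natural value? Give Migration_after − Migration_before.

The intervention breaks the incoming arrows to Deaths: Deaths := max(Predator, Grass) + 6 no longer applies, and Deaths = 7.
Prey = 4 if Grass >= 0 else 6  [with Grass=3]  = 4
Predator = -2·Prey + 3  [with Prey=4]  = -5
Migration = Predator^2 + Deaths  [with Predator=-5, Deaths=7]  = 32
Without intervention: Prey = 4 if Grass >= 0 else 6  [with Grass=3]  = 4; Predator = -2·Prey + 3  [with Prey=4]  = -5; Deaths = max(Predator, Grass) + 6  [with Predator=-5, Grass=3]  = 9; Migration = Predator^2 + Deaths  [with Predator=-5, Deaths=9]  = 34.
Change = 32 − 34 = -2.

-2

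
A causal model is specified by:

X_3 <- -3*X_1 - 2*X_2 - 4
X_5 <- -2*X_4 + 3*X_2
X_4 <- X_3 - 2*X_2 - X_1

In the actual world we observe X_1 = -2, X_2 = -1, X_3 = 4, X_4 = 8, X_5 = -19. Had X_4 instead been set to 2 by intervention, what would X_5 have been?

-7

Intervening sets X_4 = 2 and removes its equation (X_4 <- X_3 - 2*X_2 - X_1).
X_5 = -2*X_4 + 3*X_2  [with X_4=2, X_2=-1]  = -7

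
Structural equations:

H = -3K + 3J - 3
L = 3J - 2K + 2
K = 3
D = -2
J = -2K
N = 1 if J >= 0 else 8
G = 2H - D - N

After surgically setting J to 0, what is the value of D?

-2

Under do(J=0), the mechanism J = -2K is discarded; J is fixed at 0.
D is not downstream of the intervention, so its value is determined by the original equations.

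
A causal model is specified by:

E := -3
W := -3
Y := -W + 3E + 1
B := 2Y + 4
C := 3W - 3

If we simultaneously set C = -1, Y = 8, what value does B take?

20

Under do(C = -1, Y = 8), each intervened variable's structural equation is replaced by its fixed value.
B = 2Y + 4  [with Y=8]  = 20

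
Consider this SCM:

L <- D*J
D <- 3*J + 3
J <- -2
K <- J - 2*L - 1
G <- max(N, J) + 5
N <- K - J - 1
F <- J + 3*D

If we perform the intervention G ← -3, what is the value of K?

-15

The intervention breaks the incoming arrows to G: G <- max(N, J) + 5 no longer applies, and G = -3.
K is not downstream of the intervention, so its value is determined by the original equations.
D = 3*J + 3  [with J=-2]  = -3
L = D*J  [with D=-3, J=-2]  = 6
K = J - 2*L - 1  [with J=-2, L=6]  = -15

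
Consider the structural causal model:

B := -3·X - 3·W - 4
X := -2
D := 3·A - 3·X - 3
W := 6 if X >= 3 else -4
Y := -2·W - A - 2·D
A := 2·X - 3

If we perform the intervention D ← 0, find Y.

The intervention breaks the incoming arrows to D: D := 3·A - 3·X - 3 no longer applies, and D = 0.
W = 6 if X >= 3 else -4  [with X=-2]  = -4
A = 2·X - 3  [with X=-2]  = -7
Y = -2·W - A - 2·D  [with W=-4, A=-7, D=0]  = 15

15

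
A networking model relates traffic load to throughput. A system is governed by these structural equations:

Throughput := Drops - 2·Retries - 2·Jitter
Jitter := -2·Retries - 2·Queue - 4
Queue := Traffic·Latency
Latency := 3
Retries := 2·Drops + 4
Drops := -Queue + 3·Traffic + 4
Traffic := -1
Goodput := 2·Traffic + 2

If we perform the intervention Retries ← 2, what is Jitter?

-2

The intervention breaks the incoming arrows to Retries: Retries := 2·Drops + 4 no longer applies, and Retries = 2.
Queue = Traffic·Latency  [with Traffic=-1, Latency=3]  = -3
Jitter = -2·Retries - 2·Queue - 4  [with Retries=2, Queue=-3]  = -2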